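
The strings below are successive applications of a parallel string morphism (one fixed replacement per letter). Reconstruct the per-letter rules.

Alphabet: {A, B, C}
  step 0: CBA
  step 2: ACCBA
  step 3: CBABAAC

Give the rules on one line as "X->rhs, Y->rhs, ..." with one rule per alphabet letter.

A->C, B->A, C->BA

  step 2 ⇒ step 3: ACCBA ⇒ C·BA·BA·A·C
    A ↦ C
    B ↦ A
    C ↦ BA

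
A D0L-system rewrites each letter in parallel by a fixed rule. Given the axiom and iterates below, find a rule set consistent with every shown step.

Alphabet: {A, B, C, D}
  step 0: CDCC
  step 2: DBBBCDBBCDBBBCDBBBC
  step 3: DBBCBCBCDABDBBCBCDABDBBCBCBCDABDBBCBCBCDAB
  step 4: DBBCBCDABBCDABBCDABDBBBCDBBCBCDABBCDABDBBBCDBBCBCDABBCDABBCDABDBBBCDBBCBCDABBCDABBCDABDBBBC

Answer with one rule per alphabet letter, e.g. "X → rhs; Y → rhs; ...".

A->B, B->BC, C->DAB, D->DB

  step 3 ⇒ step 4: DBBCBCBCDABDBBCBCDABDBBCBCBCDABDBBCBCBCDAB ⇒ DB·BC·BC·DAB·BC·DAB·BC·DAB·DB·B·BC·DB·BC·BC·DAB·BC·DAB·DB·B·BC·DB·BC·BC·DAB·BC·DAB·BC·DAB·DB·B·BC·DB·BC·BC·DAB·BC·DAB·BC·DAB·DB·B·BC
    A ↦ B
    B ↦ BC
    C ↦ DAB
    D ↦ DB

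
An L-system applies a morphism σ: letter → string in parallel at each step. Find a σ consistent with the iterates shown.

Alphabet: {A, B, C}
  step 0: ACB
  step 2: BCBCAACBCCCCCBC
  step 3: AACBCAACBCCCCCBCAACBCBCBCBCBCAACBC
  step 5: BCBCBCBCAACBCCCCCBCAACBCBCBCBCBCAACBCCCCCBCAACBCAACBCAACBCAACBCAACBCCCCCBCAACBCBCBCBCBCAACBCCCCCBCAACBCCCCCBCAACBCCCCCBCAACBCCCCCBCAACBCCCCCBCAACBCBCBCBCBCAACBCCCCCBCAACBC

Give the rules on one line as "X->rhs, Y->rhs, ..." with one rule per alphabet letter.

A->CC, B->AAC, C->BC

  step 2 ⇒ step 3: BCBCAACBCCCCCBC ⇒ AAC·BC·AAC·BC·CC·CC·BC·AAC·BC·BC·BC·BC·BC·AAC·BC
    A ↦ CC
    B ↦ AAC
    C ↦ BC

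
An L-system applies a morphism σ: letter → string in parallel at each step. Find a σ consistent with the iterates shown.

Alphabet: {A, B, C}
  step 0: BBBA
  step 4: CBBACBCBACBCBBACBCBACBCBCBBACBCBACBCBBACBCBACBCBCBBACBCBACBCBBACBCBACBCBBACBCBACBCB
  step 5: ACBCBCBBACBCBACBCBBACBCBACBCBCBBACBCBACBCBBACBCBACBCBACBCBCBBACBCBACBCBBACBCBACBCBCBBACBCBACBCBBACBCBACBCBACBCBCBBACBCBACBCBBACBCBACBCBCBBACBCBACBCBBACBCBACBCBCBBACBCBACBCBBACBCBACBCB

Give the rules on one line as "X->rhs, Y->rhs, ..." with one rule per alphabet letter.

A->B, B->CB, C->ACB

  step 4 ⇒ step 5: CBBACBCBACBCBBACBCBACBCBCBBACBCBACBCBBACBCBACBCBCBBACBCBACBCBBACBCBACBCBBACBCBACBCB ⇒ ACB·CB·CB·B·ACB·CB·ACB·CB·B·ACB·CB·ACB·CB·CB·B·ACB·CB·ACB·CB·B·ACB·CB·ACB·CB·ACB·CB·CB·B·ACB·CB·ACB·CB·B·ACB·CB·ACB·CB·CB·B·ACB·CB·ACB·CB·B·ACB·CB·ACB·CB·ACB·CB·CB·B·ACB·CB·ACB·CB·B·ACB·CB·ACB·CB·CB·B·ACB·CB·ACB·CB·B·ACB·CB·ACB·CB·CB·B·ACB·CB·ACB·CB·B·ACB·CB·ACB·CB
    A ↦ B
    B ↦ CB
    C ↦ ACB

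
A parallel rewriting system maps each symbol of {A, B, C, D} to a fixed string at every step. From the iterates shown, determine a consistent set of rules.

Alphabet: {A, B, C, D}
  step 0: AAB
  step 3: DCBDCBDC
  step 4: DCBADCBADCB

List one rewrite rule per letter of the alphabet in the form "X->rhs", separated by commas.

A->D, B->A, C->B, D->DC

  step 3 ⇒ step 4: DCBDCBDC ⇒ DC·B·A·DC·B·A·DC·B
    B ↦ A
    C ↦ B
    D ↦ DC
    A ↦ D  (constrained at step 0)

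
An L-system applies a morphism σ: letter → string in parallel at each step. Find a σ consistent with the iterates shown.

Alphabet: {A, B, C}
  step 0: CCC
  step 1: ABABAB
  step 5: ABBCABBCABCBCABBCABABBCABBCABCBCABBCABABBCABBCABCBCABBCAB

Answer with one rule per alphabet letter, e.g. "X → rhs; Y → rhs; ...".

  step 0 ⇒ step 1: CCC ⇒ AB·AB·AB
    C ↦ AB
    A ↦ C  (constrained at step 1)
    B ↦ BC  (constrained at step 1)

A->C, B->BC, C->AB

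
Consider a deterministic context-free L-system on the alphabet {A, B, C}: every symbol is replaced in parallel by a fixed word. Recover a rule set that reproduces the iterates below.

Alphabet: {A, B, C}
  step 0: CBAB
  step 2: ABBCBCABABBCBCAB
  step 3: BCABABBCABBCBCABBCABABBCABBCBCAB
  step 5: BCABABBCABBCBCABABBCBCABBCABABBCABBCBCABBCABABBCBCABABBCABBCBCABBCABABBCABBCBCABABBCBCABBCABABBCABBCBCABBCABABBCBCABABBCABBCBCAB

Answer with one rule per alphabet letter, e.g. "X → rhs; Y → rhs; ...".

  step 2 ⇒ step 3: ABBCBCABABBCBCAB ⇒ BC·AB·AB·BC·AB·BC·BC·AB·BC·AB·AB·BC·AB·BC·BC·AB
    A ↦ BC
    B ↦ AB
    C ↦ BC

A->BC, B->AB, C->BC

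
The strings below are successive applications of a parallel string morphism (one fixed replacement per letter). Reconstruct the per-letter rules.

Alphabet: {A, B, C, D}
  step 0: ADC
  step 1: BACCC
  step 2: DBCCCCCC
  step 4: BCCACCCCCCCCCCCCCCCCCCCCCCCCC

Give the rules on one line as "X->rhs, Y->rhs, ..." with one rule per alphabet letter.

A->B, B->D, C->CC, D->AC

  step 1 ⇒ step 2: BACCC ⇒ D·B·CC·CC·CC
    A ↦ B
    B ↦ D
    C ↦ CC
  step 0 ⇒ step 1: ADC ⇒ B·AC·CC
    D ↦ AC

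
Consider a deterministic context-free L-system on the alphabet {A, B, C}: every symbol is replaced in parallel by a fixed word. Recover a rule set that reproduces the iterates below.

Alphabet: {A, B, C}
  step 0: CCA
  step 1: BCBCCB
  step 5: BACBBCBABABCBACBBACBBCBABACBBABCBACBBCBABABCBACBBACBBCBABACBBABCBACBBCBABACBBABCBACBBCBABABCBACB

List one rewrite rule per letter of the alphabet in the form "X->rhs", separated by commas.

A->CB, B->BA, C->BC

  step 0 ⇒ step 1: CCA ⇒ BC·BC·CB
    A ↦ CB
    C ↦ BC
    B ↦ BA  (constrained at step 1)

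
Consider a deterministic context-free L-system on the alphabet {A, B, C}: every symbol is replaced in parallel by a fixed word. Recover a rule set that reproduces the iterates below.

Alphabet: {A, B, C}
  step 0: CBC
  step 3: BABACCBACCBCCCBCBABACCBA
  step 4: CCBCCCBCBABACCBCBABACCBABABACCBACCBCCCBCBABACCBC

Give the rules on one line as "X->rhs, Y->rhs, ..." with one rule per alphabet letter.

A->BC, B->CC, C->BA

  step 3 ⇒ step 4: BABACCBACCBCCCBCBABACCBA ⇒ CC·BC·CC·BC·BA·BA·CC·BC·BA·BA·CC·BA·BA·BA·CC·BA·CC·BC·CC·BC·BA·BA·CC·BC
    A ↦ BC
    B ↦ CC
    C ↦ BA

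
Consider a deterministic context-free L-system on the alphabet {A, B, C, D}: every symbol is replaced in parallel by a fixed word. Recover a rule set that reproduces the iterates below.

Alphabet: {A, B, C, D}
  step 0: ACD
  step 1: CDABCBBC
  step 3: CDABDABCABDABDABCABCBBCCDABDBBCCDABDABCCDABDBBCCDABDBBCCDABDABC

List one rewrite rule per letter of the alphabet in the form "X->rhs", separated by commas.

A->CD, B->ABD, C->ABC, D->BBC

  step 0 ⇒ step 1: ACD ⇒ CD·ABC·BBC
    A ↦ CD
    C ↦ ABC
    D ↦ BBC
    B ↦ ABD  (constrained at step 1)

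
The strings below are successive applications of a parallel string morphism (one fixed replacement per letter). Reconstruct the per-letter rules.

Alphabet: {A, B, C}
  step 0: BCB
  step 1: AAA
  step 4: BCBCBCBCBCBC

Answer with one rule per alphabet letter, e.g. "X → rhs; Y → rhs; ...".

A->BC, B->A, C->A

  step 0 ⇒ step 1: BCB ⇒ A·A·A
    B ↦ A
    C ↦ A
    A ↦ BC  (constrained at step 1)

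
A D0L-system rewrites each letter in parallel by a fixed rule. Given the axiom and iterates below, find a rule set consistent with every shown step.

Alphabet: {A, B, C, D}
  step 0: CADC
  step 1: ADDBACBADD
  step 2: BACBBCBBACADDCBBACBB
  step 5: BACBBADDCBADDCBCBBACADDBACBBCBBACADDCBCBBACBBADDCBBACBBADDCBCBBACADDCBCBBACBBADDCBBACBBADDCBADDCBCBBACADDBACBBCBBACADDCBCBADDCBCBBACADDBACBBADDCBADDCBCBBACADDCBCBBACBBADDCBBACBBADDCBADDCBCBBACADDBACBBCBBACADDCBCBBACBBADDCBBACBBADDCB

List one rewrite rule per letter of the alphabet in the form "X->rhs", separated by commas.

A->BAC, B->CB, C->ADD, D->B

  step 1 ⇒ step 2: ADDBACBADD ⇒ BAC·B·B·CB·BAC·ADD·CB·BAC·B·B
    A ↦ BAC
    B ↦ CB
    C ↦ ADD
    D ↦ B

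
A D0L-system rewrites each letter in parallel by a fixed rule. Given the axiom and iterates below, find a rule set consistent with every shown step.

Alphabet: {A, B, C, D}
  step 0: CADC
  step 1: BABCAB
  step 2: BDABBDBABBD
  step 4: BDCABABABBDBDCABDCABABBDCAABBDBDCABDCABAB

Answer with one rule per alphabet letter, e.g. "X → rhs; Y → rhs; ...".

A->AB, B->BD, C->B, D->CA

  step 1 ⇒ step 2: BABCAB ⇒ BD·AB·BD·B·AB·BD
    A ↦ AB
    B ↦ BD
    C ↦ B
  step 0 ⇒ step 1: CADC ⇒ B·AB·CA·B
    D ↦ CA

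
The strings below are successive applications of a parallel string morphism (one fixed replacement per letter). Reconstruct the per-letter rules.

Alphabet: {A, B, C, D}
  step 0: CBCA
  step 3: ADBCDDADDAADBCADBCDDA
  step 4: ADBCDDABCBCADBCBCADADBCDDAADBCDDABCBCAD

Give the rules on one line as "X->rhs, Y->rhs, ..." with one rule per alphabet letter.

A->AD, B->DD, C->A, D->BC

  step 3 ⇒ step 4: ADBCDDADDAADBCADBCDDA ⇒ AD·BC·DD·A·BC·BC·AD·BC·BC·AD·AD·BC·DD·A·AD·BC·DD·A·BC·BC·AD
    A ↦ AD
    B ↦ DD
    C ↦ A
    D ↦ BC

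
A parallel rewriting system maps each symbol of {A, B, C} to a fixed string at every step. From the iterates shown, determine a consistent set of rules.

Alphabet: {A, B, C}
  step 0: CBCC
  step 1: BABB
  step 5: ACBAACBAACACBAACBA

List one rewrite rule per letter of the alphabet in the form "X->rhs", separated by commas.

A->AC, B->A, C->B

  step 0 ⇒ step 1: CBCC ⇒ B·A·B·B
    B ↦ A
    C ↦ B
    A ↦ AC  (constrained at step 1)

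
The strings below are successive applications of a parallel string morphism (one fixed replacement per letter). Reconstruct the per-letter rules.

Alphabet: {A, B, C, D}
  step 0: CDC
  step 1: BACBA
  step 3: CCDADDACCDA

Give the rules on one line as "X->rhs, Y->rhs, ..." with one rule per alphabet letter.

A->DA, B->D, C->BA, D->C

  step 0 ⇒ step 1: CDC ⇒ BA·C·BA
    C ↦ BA
    D ↦ C
    A ↦ DA  (constrained at step 1)
    B ↦ D  (constrained at step 1)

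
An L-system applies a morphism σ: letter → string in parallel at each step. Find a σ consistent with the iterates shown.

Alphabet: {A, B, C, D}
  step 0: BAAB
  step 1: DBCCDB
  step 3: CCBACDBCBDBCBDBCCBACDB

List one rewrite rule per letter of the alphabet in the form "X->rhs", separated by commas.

A->C, B->DB, C->CB, D->AC

  step 0 ⇒ step 1: BAAB ⇒ DB·C·C·DB
    A ↦ C
    B ↦ DB
    C ↦ CB  (constrained at step 1)
    D ↦ AC  (constrained at step 1)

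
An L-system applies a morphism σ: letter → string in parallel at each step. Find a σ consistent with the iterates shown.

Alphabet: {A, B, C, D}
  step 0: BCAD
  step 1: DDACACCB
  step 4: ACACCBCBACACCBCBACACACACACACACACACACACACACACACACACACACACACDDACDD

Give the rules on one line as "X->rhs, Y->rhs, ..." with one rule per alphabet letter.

A->AC, B->DD, C->AC, D->CB

  step 0 ⇒ step 1: BCAD ⇒ DD·AC·AC·CB
    A ↦ AC
    B ↦ DD
    C ↦ AC
    D ↦ CB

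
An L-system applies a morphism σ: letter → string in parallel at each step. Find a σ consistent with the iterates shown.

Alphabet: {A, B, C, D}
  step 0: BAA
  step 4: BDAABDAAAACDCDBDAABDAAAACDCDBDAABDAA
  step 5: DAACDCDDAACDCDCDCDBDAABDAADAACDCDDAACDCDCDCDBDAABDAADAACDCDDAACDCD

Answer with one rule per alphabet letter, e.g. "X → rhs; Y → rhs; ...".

A->CD, B->D, C->BD, D->AA

  step 4 ⇒ step 5: BDAABDAAAACDCDBDAABDAAAACDCDBDAABDAA ⇒ D·AA·CD·CD·D·AA·CD·CD·CD·CD·BD·AA·BD·AA·D·AA·CD·CD·D·AA·CD·CD·CD·CD·BD·AA·BD·AA·D·AA·CD·CD·D·AA·CD·CD
    A ↦ CD
    B ↦ D
    C ↦ BD
    D ↦ AA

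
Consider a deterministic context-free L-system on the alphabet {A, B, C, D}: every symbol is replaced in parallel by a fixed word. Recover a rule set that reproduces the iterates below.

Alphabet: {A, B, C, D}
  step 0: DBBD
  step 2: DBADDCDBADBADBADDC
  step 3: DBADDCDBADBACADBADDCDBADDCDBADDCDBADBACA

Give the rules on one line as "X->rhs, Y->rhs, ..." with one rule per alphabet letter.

  step 2 ⇒ step 3: DBADDCDBADBADBADDC ⇒ DBA·D·DC·DBA·DBA·CA·DBA·D·DC·DBA·D·DC·DBA·D·DC·DBA·DBA·CA
    A ↦ DC
    B ↦ D
    C ↦ CA
    D ↦ DBA

A->DC, B->D, C->CA, D->DBA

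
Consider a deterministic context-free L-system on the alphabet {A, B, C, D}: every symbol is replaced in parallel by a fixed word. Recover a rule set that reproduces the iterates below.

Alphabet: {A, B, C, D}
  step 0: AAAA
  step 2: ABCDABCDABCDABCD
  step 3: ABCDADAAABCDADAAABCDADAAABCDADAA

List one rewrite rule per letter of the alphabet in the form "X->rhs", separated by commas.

A->AB, B->CD, C->AD, D->AA

  step 2 ⇒ step 3: ABCDABCDABCDABCD ⇒ AB·CD·AD·AA·AB·CD·AD·AA·AB·CD·AD·AA·AB·CD·AD·AA
    A ↦ AB
    B ↦ CD
    C ↦ AD
    D ↦ AA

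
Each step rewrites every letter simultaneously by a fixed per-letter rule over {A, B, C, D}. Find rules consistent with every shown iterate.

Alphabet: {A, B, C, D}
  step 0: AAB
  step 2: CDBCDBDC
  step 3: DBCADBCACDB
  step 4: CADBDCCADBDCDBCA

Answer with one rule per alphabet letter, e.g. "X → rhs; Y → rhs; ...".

  step 3 ⇒ step 4: DBCADBCACDB ⇒ C·A·DB·DC·C·A·DB·DC·DB·C·A
    A ↦ DC
    B ↦ A
    C ↦ DB
    D ↦ C

A->DC, B->A, C->DB, D->C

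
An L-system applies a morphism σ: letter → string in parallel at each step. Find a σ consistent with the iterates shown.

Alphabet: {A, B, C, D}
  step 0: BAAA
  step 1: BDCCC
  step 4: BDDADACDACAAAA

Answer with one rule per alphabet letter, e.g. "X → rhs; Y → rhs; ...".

  step 0 ⇒ step 1: BAAA ⇒ BD·C·C·C
    A ↦ C
    B ↦ BD
    C ↦ A  (constrained at step 1)
    D ↦ DA  (constrained at step 1)

A->C, B->BD, C->A, D->DA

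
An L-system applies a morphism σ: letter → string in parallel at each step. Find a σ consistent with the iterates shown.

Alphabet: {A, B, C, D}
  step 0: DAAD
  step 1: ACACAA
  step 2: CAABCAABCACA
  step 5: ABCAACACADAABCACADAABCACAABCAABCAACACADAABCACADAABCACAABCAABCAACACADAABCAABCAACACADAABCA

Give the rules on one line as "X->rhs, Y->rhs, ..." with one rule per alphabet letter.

A->CA, B->DA, C->AB, D->A

  step 1 ⇒ step 2: ACACAA ⇒ CA·AB·CA·AB·CA·CA
    A ↦ CA
    C ↦ AB
    B ↦ DA  (constrained at step 2)
  step 0 ⇒ step 1: DAAD ⇒ A·CA·CA·A
    D ↦ A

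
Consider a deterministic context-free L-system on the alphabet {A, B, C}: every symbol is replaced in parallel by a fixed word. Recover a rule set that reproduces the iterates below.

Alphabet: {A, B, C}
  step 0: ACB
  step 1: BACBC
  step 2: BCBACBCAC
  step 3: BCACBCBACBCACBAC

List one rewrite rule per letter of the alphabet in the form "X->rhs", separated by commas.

A->B, B->BC, C->AC

  step 2 ⇒ step 3: BCBACBCAC ⇒ BC·AC·BC·B·AC·BC·AC·B·AC
    A ↦ B
    B ↦ BC
    C ↦ AC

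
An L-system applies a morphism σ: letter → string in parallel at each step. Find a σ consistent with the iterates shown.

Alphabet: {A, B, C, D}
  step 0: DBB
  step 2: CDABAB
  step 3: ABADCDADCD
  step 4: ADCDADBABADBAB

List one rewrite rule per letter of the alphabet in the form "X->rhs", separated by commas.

  step 3 ⇒ step 4: ABADCDADCD ⇒ AD·CD·AD·B·A·B·AD·B·A·B
    A ↦ AD
    B ↦ CD
    C ↦ A
    D ↦ B

A->AD, B->CD, C->A, D->B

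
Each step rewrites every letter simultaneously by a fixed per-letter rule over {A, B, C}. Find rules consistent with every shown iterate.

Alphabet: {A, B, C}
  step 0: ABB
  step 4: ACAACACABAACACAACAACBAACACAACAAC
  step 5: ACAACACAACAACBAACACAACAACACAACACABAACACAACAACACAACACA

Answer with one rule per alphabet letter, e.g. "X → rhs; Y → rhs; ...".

  step 4 ⇒ step 5: ACAACACABAACACAACAACBAACACAACAAC ⇒ AC·A·AC·AC·A·AC·A·AC·BA·AC·AC·A·AC·A·AC·AC·A·AC·AC·A·BA·AC·AC·A·AC·A·AC·AC·A·AC·AC·A
    A ↦ AC
    B ↦ BA
    C ↦ A

A->AC, B->BA, C->A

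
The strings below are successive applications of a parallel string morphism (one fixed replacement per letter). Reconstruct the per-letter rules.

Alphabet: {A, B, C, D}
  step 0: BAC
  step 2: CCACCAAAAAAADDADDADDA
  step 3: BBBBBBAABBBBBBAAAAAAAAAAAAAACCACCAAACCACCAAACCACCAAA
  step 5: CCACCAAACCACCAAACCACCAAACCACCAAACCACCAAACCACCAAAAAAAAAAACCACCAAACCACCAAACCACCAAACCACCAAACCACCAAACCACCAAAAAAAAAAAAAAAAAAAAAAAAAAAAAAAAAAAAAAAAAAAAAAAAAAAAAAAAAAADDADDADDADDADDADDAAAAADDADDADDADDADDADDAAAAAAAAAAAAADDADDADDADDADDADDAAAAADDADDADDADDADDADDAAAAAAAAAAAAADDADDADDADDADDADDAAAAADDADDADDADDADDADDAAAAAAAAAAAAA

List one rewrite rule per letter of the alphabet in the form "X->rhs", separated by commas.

  step 2 ⇒ step 3: CCACCAAAAAAADDADDADDA ⇒ BBB·BBB·AA·BBB·BBB·AA·AA·AA·AA·AA·AA·AA·CCA·CCA·AA·CCA·CCA·AA·CCA·CCA·AA
    A ↦ AA
    C ↦ BBB
    D ↦ CCA
    B ↦ DDA  (constrained at step 0)

A->AA, B->DDA, C->BBB, D->CCA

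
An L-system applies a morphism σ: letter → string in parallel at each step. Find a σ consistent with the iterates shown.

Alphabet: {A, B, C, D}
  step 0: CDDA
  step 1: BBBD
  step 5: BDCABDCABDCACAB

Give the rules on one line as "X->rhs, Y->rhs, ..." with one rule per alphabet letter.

A->D, B->CA, C->B, D->B

  step 0 ⇒ step 1: CDDA ⇒ B·B·B·D
    A ↦ D
    C ↦ B
    D ↦ B
    B ↦ CA  (constrained at step 1)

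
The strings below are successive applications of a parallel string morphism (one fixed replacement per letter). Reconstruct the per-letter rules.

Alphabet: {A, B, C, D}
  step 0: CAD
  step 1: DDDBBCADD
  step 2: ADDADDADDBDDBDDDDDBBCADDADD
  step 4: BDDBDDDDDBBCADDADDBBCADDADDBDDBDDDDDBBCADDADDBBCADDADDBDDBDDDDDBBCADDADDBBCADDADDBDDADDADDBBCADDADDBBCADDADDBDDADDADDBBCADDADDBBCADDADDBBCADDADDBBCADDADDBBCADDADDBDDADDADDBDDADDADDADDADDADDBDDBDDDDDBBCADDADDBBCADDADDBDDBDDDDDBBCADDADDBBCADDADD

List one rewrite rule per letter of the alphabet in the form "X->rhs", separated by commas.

A->BBC, B->BDD, C->DDD, D->ADD

  step 1 ⇒ step 2: DDDBBCADD ⇒ ADD·ADD·ADD·BDD·BDD·DDD·BBC·ADD·ADD
    A ↦ BBC
    B ↦ BDD
    C ↦ DDD
    D ↦ ADD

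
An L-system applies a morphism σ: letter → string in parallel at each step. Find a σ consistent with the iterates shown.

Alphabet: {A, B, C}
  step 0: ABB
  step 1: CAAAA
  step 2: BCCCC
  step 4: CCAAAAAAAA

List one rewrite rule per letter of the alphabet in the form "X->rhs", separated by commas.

A->C, B->AA, C->B

  step 1 ⇒ step 2: CAAAA ⇒ B·C·C·C·C
    A ↦ C
    C ↦ B
  step 0 ⇒ step 1: ABB ⇒ C·AA·AA
    B ↦ AA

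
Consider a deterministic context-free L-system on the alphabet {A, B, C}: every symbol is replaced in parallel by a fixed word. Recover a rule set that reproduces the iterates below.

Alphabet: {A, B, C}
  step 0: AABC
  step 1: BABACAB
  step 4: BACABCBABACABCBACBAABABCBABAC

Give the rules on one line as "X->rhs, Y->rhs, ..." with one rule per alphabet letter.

A->BA, B->C, C->AB

  step 0 ⇒ step 1: AABC ⇒ BA·BA·C·AB
    A ↦ BA
    B ↦ C
    C ↦ AB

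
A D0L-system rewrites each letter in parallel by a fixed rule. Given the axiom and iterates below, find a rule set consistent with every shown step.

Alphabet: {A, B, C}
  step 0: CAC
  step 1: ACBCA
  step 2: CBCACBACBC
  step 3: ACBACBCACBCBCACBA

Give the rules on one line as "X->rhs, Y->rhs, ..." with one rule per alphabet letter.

A->CBC, B->CB, C->A

  step 2 ⇒ step 3: CBCACBACBC ⇒ A·CB·A·CBC·A·CB·CBC·A·CB·A
    A ↦ CBC
    B ↦ CB
    C ↦ A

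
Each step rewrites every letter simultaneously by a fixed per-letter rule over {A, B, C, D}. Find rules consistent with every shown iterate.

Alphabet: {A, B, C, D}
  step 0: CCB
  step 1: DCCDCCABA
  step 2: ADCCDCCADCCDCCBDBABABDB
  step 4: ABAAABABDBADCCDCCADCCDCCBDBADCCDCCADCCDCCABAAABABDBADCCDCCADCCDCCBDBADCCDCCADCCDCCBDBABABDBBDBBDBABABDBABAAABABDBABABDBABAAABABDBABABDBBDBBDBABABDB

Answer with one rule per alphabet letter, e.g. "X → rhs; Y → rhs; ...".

  step 1 ⇒ step 2: DCCDCCABA ⇒ A·DCC·DCC·A·DCC·DCC·BDB·ABA·BDB
    A ↦ BDB
    B ↦ ABA
    C ↦ DCC
    D ↦ A

A->BDB, B->ABA, C->DCC, D->A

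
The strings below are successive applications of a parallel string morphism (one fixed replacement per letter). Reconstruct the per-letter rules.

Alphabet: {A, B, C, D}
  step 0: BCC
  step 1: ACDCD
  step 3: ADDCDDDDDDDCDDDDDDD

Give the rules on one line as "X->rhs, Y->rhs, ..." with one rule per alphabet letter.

  step 0 ⇒ step 1: BCC ⇒ A·CD·CD
    B ↦ A
    C ↦ CD
    A ↦ BD  (constrained at step 1)
    D ↦ DD  (constrained at step 1)

A->BD, B->A, C->CD, D->DD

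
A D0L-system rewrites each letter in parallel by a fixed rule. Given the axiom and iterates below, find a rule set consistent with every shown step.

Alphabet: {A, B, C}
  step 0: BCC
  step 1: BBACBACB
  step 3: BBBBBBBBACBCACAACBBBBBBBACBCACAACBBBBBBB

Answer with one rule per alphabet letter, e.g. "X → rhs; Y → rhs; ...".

A->CA, B->BB, C->ACB

  step 0 ⇒ step 1: BCC ⇒ BB·ACB·ACB
    B ↦ BB
    C ↦ ACB
    A ↦ CA  (constrained at step 1)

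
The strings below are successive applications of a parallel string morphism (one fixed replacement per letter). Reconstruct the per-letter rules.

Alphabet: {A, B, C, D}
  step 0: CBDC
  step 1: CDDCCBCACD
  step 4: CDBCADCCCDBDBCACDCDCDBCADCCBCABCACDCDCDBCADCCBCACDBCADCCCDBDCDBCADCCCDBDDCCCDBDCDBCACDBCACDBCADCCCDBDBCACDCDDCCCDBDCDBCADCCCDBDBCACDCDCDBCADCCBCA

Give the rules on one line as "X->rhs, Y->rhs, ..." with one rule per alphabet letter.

A->BD, B->DCC, C->CD, D->BCA

  step 0 ⇒ step 1: CBDC ⇒ CD·DCC·BCA·CD
    B ↦ DCC
    C ↦ CD
    D ↦ BCA
    A ↦ BD  (constrained at step 1)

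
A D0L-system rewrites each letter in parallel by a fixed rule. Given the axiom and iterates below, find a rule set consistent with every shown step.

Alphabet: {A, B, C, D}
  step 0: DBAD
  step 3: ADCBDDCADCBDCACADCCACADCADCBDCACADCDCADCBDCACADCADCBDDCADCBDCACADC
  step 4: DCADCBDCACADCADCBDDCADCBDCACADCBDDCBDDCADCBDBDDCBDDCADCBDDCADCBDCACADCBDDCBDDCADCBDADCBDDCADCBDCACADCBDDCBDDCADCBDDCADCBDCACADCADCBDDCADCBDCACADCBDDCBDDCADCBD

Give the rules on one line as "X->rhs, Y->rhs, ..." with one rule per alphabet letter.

  step 3 ⇒ step 4: ADCBDDCADCBDCACADCCACADCADCBDCACADCDCADCBDCACADCADCBDDCADCBDCACADC ⇒ DC·ADC·BD·CAC·ADC·ADC·BD·DC·ADC·BD·CAC·ADC·BD·DC·BD·DC·ADC·BD·BD·DC·BD·DC·ADC·BD·DC·ADC·BD·CAC·ADC·BD·DC·BD·DC·ADC·BD·ADC·BD·DC·ADC·BD·CAC·ADC·BD·DC·BD·DC·ADC·BD·DC·ADC·BD·CAC·ADC·ADC·BD·DC·ADC·BD·CAC·ADC·BD·DC·BD·DC·ADC·BD
    A ↦ DC
    B ↦ CAC
    C ↦ BD
    D ↦ ADC

A->DC, B->CAC, C->BD, D->ADC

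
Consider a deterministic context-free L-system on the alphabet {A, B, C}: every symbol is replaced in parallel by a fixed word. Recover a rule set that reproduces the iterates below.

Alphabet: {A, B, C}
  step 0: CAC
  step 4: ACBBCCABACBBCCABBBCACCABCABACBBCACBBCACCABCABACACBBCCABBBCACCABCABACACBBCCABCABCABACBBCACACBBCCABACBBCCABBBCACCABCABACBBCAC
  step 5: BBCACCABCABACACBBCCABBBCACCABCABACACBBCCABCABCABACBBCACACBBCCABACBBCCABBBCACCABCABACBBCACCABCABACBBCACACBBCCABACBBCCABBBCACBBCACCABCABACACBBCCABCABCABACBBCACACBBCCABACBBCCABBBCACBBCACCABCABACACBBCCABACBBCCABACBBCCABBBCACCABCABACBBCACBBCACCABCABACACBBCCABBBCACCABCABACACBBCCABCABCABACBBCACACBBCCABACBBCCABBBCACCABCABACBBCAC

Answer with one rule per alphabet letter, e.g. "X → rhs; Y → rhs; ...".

A->BBC, B->CAB, C->AC

  step 4 ⇒ step 5: ACBBCCABACBBCCABBBCACCABCABACBBCACBBCACCABCABACACBBCCABBBCACCABCABACACBBCCABCABCABACBBCACACBBCCABACBBCCABBBCACCABCABACBBCAC ⇒ BBC·AC·CAB·CAB·AC·AC·BBC·CAB·BBC·AC·CAB·CAB·AC·AC·BBC·CAB·CAB·CAB·AC·BBC·AC·AC·BBC·CAB·AC·BBC·CAB·BBC·AC·CAB·CAB·AC·BBC·AC·CAB·CAB·AC·BBC·AC·AC·BBC·CAB·AC·BBC·CAB·BBC·AC·BBC·AC·CAB·CAB·AC·AC·BBC·CAB·CAB·CAB·AC·BBC·AC·AC·BBC·CAB·AC·BBC·CAB·BBC·AC·BBC·AC·CAB·CAB·AC·AC·BBC·CAB·AC·BBC·CAB·AC·BBC·CAB·BBC·AC·CAB·CAB·AC·BBC·AC·BBC·AC·CAB·CAB·AC·AC·BBC·CAB·BBC·AC·CAB·CAB·AC·AC·BBC·CAB·CAB·CAB·AC·BBC·AC·AC·BBC·CAB·AC·BBC·CAB·BBC·AC·CAB·CAB·AC·BBC·AC
    A ↦ BBC
    B ↦ CAB
    C ↦ AC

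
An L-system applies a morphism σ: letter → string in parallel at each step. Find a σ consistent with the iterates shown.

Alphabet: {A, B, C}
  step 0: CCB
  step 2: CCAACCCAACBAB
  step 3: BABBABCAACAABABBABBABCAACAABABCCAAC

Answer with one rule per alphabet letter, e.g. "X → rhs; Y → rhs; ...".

A->CAA, B->C, C->BAB

  step 2 ⇒ step 3: CCAACCCAACBAB ⇒ BAB·BAB·CAA·CAA·BAB·BAB·BAB·CAA·CAA·BAB·C·CAA·C
    A ↦ CAA
    B ↦ C
    C ↦ BAB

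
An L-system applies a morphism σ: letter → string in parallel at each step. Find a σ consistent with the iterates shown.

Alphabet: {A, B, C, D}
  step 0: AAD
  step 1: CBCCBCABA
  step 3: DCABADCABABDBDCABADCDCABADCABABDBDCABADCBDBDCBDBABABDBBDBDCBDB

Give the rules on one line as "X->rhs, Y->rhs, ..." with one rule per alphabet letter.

A->CBC, B->DC, C->BDB, D->ABA

  step 0 ⇒ step 1: AAD ⇒ CBC·CBC·ABA
    A ↦ CBC
    D ↦ ABA
    B ↦ DC  (constrained at step 1)
    C ↦ BDB  (constrained at step 1)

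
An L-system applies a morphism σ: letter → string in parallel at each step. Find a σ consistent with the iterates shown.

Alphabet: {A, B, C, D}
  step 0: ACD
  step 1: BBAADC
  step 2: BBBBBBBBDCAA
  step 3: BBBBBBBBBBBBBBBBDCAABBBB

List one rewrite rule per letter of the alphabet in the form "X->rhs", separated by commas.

A->BB, B->BB, C->AA, D->DC

  step 2 ⇒ step 3: BBBBBBBBDCAA ⇒ BB·BB·BB·BB·BB·BB·BB·BB·DC·AA·BB·BB
    A ↦ BB
    B ↦ BB
    C ↦ AA
    D ↦ DC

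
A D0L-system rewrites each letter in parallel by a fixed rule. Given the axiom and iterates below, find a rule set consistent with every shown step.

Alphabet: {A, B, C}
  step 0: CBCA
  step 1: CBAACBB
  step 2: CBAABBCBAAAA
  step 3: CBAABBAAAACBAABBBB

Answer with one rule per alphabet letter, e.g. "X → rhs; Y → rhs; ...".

A->B, B->AA, C->CB

  step 2 ⇒ step 3: CBAABBCBAAAA ⇒ CB·AA·B·B·AA·AA·CB·AA·B·B·B·B
    A ↦ B
    B ↦ AA
    C ↦ CB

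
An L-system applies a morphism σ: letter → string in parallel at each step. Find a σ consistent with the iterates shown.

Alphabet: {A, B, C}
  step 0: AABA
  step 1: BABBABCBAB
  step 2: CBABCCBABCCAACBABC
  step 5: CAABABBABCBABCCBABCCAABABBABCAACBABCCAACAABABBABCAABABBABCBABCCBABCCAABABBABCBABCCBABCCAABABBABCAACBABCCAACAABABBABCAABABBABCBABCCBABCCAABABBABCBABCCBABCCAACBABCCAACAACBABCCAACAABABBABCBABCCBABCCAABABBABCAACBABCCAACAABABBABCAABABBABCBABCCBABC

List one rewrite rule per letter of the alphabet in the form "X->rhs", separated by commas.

  step 1 ⇒ step 2: BABBABCBAB ⇒ C·BAB·C·C·BAB·C·CAA·C·BAB·C
    A ↦ BAB
    B ↦ C
    C ↦ CAA

A->BAB, B->C, C->CAA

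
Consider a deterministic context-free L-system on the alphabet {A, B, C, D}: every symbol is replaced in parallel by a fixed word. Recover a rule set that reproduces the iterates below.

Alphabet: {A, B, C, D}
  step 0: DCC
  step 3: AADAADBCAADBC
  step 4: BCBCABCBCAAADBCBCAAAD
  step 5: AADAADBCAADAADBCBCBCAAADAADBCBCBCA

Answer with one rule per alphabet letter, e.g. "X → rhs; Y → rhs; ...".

  step 4 ⇒ step 5: BCBCABCBCAAADBCBCAAAD ⇒ A·AD·A·AD·BC·A·AD·A·AD·BC·BC·BC·A·A·AD·A·AD·BC·BC·BC·A
    A ↦ BC
    B ↦ A
    C ↦ AD
    D ↦ A

A->BC, B->A, C->AD, D->A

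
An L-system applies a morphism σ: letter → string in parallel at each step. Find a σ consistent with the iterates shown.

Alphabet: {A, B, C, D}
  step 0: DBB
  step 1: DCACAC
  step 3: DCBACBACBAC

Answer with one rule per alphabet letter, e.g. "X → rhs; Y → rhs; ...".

  step 0 ⇒ step 1: DBB ⇒ DC·AC·AC
    B ↦ AC
    D ↦ DC
    A ↦ C  (constrained at step 1)
    C ↦ B  (constrained at step 1)

A->C, B->AC, C->B, D->DC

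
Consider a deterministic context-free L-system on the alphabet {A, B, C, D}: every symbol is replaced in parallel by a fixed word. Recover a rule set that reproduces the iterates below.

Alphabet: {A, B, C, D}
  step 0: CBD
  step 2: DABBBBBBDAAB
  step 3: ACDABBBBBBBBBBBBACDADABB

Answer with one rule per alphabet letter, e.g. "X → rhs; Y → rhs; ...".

A->DA, B->BB, C->AB, D->AC

  step 2 ⇒ step 3: DABBBBBBDAAB ⇒ AC·DA·BB·BB·BB·BB·BB·BB·AC·DA·DA·BB
    A ↦ DA
    B ↦ BB
    D ↦ AC
    C ↦ AB  (constrained at step 0)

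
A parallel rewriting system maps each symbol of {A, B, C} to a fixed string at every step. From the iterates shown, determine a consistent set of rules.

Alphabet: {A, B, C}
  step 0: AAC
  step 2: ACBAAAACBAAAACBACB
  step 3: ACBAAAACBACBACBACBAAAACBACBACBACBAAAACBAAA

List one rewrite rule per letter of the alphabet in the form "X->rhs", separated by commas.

  step 2 ⇒ step 3: ACBAAAACBAAAACBACB ⇒ ACB·AA·A·ACB·ACB·ACB·ACB·AA·A·ACB·ACB·ACB·ACB·AA·A·ACB·AA·A
    A ↦ ACB
    B ↦ A
    C ↦ AA

A->ACB, B->A, C->AA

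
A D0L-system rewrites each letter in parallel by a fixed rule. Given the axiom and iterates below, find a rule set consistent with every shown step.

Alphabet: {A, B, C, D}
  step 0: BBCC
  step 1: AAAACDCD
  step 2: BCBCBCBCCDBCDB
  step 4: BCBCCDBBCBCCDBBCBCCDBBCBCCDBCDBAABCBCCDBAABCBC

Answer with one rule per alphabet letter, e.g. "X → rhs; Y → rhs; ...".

  step 1 ⇒ step 2: AAAACDCD ⇒ BC·BC·BC·BC·CD·B·CD·B
    A ↦ BC
    C ↦ CD
    D ↦ B
  step 0 ⇒ step 1: BBCC ⇒ AA·AA·CD·CD
    B ↦ AA

A->BC, B->AA, C->CD, D->B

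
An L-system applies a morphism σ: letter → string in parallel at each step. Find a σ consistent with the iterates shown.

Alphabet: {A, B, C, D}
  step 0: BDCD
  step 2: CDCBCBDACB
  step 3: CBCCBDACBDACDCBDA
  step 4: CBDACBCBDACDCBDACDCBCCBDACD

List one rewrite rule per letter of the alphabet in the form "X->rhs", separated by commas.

  step 3 ⇒ step 4: CBCCBDACBDACDCBDA ⇒ CB·DA·CB·CB·DA·C·D·CB·DA·C·D·CB·C·CB·DA·C·D
    A ↦ D
    B ↦ DA
    C ↦ CB
    D ↦ C

A->D, B->DA, C->CB, D->C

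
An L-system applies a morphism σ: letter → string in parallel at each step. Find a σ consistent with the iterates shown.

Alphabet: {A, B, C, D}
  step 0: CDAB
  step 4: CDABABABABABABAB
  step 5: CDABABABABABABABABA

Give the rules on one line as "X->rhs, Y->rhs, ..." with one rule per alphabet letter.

  step 4 ⇒ step 5: CDABABABABABABAB ⇒ CD·ABA·B·A·B·A·B·A·B·A·B·A·B·A·B·A
    A ↦ B
    B ↦ A
    C ↦ CD
    D ↦ ABA

A->B, B->A, C->CD, D->ABA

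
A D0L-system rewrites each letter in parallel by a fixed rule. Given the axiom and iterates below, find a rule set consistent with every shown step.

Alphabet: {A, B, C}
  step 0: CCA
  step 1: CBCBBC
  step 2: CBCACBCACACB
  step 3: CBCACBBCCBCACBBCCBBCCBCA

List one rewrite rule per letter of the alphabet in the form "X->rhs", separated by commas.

A->BC, B->CA, C->CB

  step 2 ⇒ step 3: CBCACBCACACB ⇒ CB·CA·CB·BC·CB·CA·CB·BC·CB·BC·CB·CA
    A ↦ BC
    B ↦ CA
    C ↦ CB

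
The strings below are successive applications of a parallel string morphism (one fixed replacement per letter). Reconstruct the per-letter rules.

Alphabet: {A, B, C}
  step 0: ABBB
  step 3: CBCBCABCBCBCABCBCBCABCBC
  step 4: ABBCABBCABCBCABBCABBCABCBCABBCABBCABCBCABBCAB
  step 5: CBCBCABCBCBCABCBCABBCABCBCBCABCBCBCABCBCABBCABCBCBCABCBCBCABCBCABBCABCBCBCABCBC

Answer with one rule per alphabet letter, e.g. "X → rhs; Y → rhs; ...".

A->C, B->BC, C->AB

  step 4 ⇒ step 5: ABBCABBCABCBCABBCABBCABCBCABBCABBCABCBCABBCAB ⇒ C·BC·BC·AB·C·BC·BC·AB·C·BC·AB·BC·AB·C·BC·BC·AB·C·BC·BC·AB·C·BC·AB·BC·AB·C·BC·BC·AB·C·BC·BC·AB·C·BC·AB·BC·AB·C·BC·BC·AB·C·BC
    A ↦ C
    B ↦ BC
    C ↦ AB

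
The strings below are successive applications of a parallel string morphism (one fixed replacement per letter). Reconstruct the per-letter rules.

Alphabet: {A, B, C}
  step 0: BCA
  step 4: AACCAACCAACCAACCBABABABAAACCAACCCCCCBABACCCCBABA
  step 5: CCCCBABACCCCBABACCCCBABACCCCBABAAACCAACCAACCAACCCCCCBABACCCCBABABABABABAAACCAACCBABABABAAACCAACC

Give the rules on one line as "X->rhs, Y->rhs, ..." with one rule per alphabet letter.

  step 4 ⇒ step 5: AACCAACCAACCAACCBABABABAAACCAACCCCCCBABACCCCBABA ⇒ CC·CC·BA·BA·CC·CC·BA·BA·CC·CC·BA·BA·CC·CC·BA·BA·AA·CC·AA·CC·AA·CC·AA·CC·CC·CC·BA·BA·CC·CC·BA·BA·BA·BA·BA·BA·AA·CC·AA·CC·BA·BA·BA·BA·AA·CC·AA·CC
    A ↦ CC
    B ↦ AA
    C ↦ BA

A->CC, B->AA, C->BA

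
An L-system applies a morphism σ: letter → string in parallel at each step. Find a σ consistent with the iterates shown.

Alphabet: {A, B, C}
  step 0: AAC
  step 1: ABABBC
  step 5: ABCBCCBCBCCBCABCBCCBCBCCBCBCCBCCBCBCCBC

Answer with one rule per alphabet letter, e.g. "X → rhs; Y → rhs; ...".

A->AB, B->C, C->BC

  step 0 ⇒ step 1: AAC ⇒ AB·AB·BC
    A ↦ AB
    C ↦ BC
    B ↦ C  (constrained at step 1)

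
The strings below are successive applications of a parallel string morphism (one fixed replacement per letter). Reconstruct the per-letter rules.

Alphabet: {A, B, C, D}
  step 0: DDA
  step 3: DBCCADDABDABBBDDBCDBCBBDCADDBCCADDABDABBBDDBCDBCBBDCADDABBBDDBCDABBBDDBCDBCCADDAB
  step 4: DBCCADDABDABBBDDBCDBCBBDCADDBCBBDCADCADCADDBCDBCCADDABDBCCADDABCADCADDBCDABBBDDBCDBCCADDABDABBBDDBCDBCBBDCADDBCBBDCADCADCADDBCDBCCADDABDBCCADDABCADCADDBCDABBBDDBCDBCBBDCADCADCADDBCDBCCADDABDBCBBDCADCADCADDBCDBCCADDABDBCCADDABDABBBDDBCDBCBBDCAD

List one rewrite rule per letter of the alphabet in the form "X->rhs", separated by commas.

  step 3 ⇒ step 4: DBCCADDABDABBBDDBCDBCBBDCADDBCCADDABDABBBDDBCDBCBBDCADDABBBDDBCDABBBDDBCDBCCADDAB ⇒ DBC·CAD·DAB·DAB·BBD·DBC·DBC·BBD·CAD·DBC·BBD·CAD·CAD·CAD·DBC·DBC·CAD·DAB·DBC·CAD·DAB·CAD·CAD·DBC·DAB·BBD·DBC·DBC·CAD·DAB·DAB·BBD·DBC·DBC·BBD·CAD·DBC·BBD·CAD·CAD·CAD·DBC·DBC·CAD·DAB·DBC·CAD·DAB·CAD·CAD·DBC·DAB·BBD·DBC·DBC·BBD·CAD·CAD·CAD·DBC·DBC·CAD·DAB·DBC·BBD·CAD·CAD·CAD·DBC·DBC·CAD·DAB·DBC·CAD·DAB·DAB·BBD·DBC·DBC·BBD·CAD
    A ↦ BBD
    B ↦ CAD
    C ↦ DAB
    D ↦ DBC

A->BBD, B->CAD, C->DAB, D->DBC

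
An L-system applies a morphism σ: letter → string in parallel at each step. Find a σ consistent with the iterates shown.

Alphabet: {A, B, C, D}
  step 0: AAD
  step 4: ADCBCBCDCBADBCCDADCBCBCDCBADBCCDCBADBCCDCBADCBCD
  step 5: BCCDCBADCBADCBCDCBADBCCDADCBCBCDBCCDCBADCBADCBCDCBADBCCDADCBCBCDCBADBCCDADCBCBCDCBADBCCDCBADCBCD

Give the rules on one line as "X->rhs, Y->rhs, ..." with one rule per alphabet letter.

A->BC, B->AD, C->CB, D->CD

  step 4 ⇒ step 5: ADCBCBCDCBADBCCDADCBCBCDCBADBCCDCBADBCCDCBADCBCD ⇒ BC·CD·CB·AD·CB·AD·CB·CD·CB·AD·BC·CD·AD·CB·CB·CD·BC·CD·CB·AD·CB·AD·CB·CD·CB·AD·BC·CD·AD·CB·CB·CD·CB·AD·BC·CD·AD·CB·CB·CD·CB·AD·BC·CD·CB·AD·CB·CD
    A ↦ BC
    B ↦ AD
    C ↦ CB
    D ↦ CD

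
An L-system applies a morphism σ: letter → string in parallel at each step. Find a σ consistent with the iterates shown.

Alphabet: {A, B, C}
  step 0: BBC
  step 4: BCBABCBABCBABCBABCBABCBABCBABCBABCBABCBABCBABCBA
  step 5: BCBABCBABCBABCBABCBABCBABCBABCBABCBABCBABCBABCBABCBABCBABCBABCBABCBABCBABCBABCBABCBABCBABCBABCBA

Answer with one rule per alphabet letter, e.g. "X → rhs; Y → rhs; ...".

A->BA, B->BC, C->BA

  step 4 ⇒ step 5: BCBABCBABCBABCBABCBABCBABCBABCBABCBABCBABCBABCBA ⇒ BC·BA·BC·BA·BC·BA·BC·BA·BC·BA·BC·BA·BC·BA·BC·BA·BC·BA·BC·BA·BC·BA·BC·BA·BC·BA·BC·BA·BC·BA·BC·BA·BC·BA·BC·BA·BC·BA·BC·BA·BC·BA·BC·BA·BC·BA·BC·BA
    A ↦ BA
    B ↦ BC
    C ↦ BA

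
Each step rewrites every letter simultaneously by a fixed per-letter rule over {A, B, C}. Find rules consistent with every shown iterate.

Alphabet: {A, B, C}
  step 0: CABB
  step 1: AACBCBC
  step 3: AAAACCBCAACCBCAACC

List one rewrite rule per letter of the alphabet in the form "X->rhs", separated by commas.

  step 0 ⇒ step 1: CABB ⇒ AA·C·BC·BC
    A ↦ C
    B ↦ BC
    C ↦ AA

A->C, B->BC, C->AA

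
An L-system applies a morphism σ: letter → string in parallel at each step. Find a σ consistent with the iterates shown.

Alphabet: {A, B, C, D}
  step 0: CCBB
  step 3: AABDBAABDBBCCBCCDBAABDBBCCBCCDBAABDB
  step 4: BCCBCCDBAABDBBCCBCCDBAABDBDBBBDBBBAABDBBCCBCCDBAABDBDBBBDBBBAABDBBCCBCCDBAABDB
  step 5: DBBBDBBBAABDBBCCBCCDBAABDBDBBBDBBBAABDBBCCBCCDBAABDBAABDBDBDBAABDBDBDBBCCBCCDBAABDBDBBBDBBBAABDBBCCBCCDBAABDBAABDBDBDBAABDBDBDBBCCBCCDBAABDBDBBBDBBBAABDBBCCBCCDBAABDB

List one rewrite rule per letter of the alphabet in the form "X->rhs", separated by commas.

  step 4 ⇒ step 5: BCCBCCDBAABDBBCCBCCDBAABDBDBBBDBBBAABDBBCCBCCDBAABDBDBBBDBBBAABDBBCCBCCDBAABDB ⇒ DB·B·B·DB·B·B·AAB·DB·BCC·BCC·DB·AAB·DB·DB·B·B·DB·B·B·AAB·DB·BCC·BCC·DB·AAB·DB·AAB·DB·DB·DB·AAB·DB·DB·DB·BCC·BCC·DB·AAB·DB·DB·B·B·DB·B·B·AAB·DB·BCC·BCC·DB·AAB·DB·AAB·DB·DB·DB·AAB·DB·DB·DB·BCC·BCC·DB·AAB·DB·DB·B·B·DB·B·B·AAB·DB·BCC·BCC·DB·AAB·DB
    A ↦ BCC
    B ↦ DB
    C ↦ B
    D ↦ AAB

A->BCC, B->DB, C->B, D->AAB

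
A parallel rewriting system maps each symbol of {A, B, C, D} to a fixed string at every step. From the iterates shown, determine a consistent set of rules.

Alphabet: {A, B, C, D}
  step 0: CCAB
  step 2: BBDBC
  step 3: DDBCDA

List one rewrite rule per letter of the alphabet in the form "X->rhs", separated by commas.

  step 2 ⇒ step 3: BBDBC ⇒ D·D·BC·D·A
    B ↦ D
    C ↦ A
    D ↦ BC
    A ↦ B  (constrained at step 0)

A->B, B->D, C->A, D->BC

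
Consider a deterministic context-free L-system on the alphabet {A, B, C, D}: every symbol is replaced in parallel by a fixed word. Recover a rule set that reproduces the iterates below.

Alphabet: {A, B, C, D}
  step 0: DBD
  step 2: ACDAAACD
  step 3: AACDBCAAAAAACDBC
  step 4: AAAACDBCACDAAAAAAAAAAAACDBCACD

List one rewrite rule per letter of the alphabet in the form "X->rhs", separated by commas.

  step 3 ⇒ step 4: AACDBCAAAAAACDBC ⇒ AA·AA·CD·BC·A·CD·AA·AA·AA·AA·AA·AA·CD·BC·A·CD
    A ↦ AA
    B ↦ A
    C ↦ CD
    D ↦ BC

A->AA, B->A, C->CD, D->BC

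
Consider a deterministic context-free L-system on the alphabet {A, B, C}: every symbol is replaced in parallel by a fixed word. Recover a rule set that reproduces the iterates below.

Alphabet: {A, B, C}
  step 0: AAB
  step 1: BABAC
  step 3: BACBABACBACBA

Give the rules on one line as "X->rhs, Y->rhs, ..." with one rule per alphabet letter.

  step 0 ⇒ step 1: AAB ⇒ BA·BA·C
    A ↦ BA
    B ↦ C
    C ↦ BA  (constrained at step 1)

A->BA, B->C, C->BA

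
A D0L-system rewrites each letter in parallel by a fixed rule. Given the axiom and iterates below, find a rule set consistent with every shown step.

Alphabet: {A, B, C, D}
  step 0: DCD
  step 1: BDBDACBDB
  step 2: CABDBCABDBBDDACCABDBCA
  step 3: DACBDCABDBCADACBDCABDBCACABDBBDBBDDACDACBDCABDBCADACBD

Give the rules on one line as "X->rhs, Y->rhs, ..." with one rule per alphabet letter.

A->BD, B->CA, C->DAC, D->BDB

  step 2 ⇒ step 3: CABDBCABDBBDDACCABDBCA ⇒ DAC·BD·CA·BDB·CA·DAC·BD·CA·BDB·CA·CA·BDB·BDB·BD·DAC·DAC·BD·CA·BDB·CA·DAC·BD
    A ↦ BD
    B ↦ CA
    C ↦ DAC
    D ↦ BDB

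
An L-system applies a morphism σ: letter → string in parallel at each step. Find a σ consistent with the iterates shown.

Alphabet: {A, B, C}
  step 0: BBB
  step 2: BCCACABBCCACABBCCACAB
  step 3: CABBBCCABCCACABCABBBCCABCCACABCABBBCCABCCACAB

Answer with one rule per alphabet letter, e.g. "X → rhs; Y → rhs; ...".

  step 2 ⇒ step 3: BCCACABBCCACABBCCACAB ⇒ CAB·B·B·CCA·B·CCA·CAB·CAB·B·B·CCA·B·CCA·CAB·CAB·B·B·CCA·B·CCA·CAB
    A ↦ CCA
    B ↦ CAB
    C ↦ B

A->CCA, B->CAB, C->B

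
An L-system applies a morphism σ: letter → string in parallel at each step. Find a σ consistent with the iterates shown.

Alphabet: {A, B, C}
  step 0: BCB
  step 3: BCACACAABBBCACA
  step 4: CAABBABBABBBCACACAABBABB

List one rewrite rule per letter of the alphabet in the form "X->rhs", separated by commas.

A->B, B->CA, C->AB

  step 3 ⇒ step 4: BCACACAABBBCACA ⇒ CA·AB·B·AB·B·AB·B·B·CA·CA·CA·AB·B·AB·B
    A ↦ B
    B ↦ CA
    C ↦ AB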